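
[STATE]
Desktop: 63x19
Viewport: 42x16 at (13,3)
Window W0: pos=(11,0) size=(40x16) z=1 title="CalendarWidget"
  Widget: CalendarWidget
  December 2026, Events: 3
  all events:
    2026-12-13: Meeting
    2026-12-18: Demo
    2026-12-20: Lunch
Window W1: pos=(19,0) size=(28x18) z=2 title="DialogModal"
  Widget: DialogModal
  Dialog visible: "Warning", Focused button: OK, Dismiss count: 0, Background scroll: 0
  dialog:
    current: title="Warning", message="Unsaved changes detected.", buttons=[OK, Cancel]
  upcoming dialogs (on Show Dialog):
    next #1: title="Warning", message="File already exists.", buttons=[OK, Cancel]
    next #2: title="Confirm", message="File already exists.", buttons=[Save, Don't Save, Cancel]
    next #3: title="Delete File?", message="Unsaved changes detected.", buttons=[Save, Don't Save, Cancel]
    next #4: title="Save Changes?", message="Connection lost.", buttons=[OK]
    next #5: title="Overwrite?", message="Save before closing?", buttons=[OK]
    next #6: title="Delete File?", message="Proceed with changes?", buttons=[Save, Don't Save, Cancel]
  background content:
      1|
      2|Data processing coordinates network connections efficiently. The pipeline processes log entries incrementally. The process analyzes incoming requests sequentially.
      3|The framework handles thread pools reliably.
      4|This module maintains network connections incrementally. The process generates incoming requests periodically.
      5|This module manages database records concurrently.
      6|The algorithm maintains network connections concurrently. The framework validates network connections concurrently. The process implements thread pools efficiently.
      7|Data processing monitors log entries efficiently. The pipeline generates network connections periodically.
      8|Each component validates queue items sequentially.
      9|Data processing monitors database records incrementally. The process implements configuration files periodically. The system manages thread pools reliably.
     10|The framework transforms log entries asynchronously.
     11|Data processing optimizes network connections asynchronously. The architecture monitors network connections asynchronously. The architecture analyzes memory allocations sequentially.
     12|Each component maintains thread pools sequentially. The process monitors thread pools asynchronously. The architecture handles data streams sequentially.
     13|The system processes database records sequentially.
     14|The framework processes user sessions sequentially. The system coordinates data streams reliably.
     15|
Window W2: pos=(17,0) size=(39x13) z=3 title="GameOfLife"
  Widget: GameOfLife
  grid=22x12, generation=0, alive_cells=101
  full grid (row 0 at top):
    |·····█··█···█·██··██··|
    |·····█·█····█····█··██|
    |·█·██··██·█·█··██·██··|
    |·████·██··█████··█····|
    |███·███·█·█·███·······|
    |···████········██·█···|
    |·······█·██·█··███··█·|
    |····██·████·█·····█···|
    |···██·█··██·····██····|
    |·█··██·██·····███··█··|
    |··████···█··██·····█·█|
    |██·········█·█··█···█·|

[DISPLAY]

    ┃Gen: 0                               
o Tu┃·█·██··██·█·█··██·██··               
   1┃·████·██··█████··█····               
7  8┃███·███·█·█·███·······               
4 15┃···████········██·█···               
1 22┃·······█·██·█··███··█·               
8 29┃····██·████·█·····█···               
    ┃···██·█··██·····██····               
    ┃·█··██·██·····███··█··               
    ┗━━━━━━━━━━━━━━━━━━━━━━━━━━━━━━━━━━━━━
      ┃Data processing optimizes ┃   ┃    
      ┃Each component maintains t┃   ┃    
━━━━━━┃The system processes datab┃━━━┛    
      ┃The framework processes us┃        
      ┗━━━━━━━━━━━━━━━━━━━━━━━━━━┛        
                                          


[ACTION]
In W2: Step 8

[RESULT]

    ┃Gen: 8                               
o Tu┃·······███·····██████·               
   1┃·················█·█··               
7  8┃·█················██··               
4 15┃█·█···········███··█··               
1 22┃·█·██··········████···               
8 29┃·····█··········██····               
    ┃··█··█····███·········               
    ┃·····█···█··███·······               
    ┗━━━━━━━━━━━━━━━━━━━━━━━━━━━━━━━━━━━━━
      ┃Data processing optimizes ┃   ┃    
      ┃Each component maintains t┃   ┃    
━━━━━━┃The system processes datab┃━━━┛    
      ┃The framework processes us┃        
      ┗━━━━━━━━━━━━━━━━━━━━━━━━━━┛        
                                          


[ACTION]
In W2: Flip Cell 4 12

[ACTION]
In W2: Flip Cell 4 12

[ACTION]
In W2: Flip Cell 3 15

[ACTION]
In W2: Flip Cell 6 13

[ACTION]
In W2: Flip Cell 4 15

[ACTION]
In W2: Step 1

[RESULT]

    ┃Gen: 9                               
o Tu┃·······██·····█····██·               
   1┃········█·····██······               
7  8┃·█···············█·██·               
4 15┃█·██···············█··               
1 22┃·████·············█···               
8 29┃··██·█·····██··█··█···               
    ┃····███···███·········               
    ┃··███····█··█·█····█··               
    ┗━━━━━━━━━━━━━━━━━━━━━━━━━━━━━━━━━━━━━
      ┃Data processing optimizes ┃   ┃    
      ┃Each component maintains t┃   ┃    
━━━━━━┃The system processes datab┃━━━┛    
      ┃The framework processes us┃        
      ┗━━━━━━━━━━━━━━━━━━━━━━━━━━┛        
                                          


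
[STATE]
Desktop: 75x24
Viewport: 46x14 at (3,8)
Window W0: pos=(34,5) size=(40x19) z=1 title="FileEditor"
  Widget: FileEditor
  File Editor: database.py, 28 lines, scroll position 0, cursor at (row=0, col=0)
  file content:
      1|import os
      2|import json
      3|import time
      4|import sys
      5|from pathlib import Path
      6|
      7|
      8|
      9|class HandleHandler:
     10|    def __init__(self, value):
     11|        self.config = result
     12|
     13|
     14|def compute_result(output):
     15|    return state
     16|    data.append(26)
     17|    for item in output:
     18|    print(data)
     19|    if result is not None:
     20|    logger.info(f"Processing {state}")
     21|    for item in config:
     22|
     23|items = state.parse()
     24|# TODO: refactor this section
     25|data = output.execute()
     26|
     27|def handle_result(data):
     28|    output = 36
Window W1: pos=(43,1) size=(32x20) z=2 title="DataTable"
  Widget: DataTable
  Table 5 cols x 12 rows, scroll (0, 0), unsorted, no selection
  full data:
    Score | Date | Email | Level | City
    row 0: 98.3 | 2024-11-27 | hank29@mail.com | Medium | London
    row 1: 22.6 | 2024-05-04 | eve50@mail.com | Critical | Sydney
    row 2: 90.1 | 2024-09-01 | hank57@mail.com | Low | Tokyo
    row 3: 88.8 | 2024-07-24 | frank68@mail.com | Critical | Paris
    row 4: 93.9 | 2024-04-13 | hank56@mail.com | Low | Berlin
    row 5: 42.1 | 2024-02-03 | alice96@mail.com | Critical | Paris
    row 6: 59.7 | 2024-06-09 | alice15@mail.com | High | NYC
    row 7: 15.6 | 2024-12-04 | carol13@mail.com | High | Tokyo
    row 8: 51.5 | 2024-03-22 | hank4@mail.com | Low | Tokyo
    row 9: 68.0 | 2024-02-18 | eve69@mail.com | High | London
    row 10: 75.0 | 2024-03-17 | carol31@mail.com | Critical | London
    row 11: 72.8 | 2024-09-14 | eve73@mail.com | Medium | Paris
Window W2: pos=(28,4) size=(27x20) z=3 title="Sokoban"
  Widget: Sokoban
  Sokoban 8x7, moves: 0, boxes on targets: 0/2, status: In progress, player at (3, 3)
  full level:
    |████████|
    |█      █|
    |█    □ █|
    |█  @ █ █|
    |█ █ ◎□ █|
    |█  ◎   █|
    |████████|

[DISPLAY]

                         ┃█      █            
                         ┃█    □ █            
                         ┃█  @ █ █            
                         ┃█ █ ◎□ █            
                         ┃█  ◎   █            
                         ┃████████            
                         ┃Moves: 0  0/2       
                         ┃                    
                         ┃                    
                         ┃                    
                         ┃                    
                         ┃                    
                         ┃                    
                         ┃                    


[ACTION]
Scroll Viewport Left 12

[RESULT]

                            ┃█      █         
                            ┃█    □ █         
                            ┃█  @ █ █         
                            ┃█ █ ◎□ █         
                            ┃█  ◎   █         
                            ┃████████         
                            ┃Moves: 0  0/2    
                            ┃                 
                            ┃                 
                            ┃                 
                            ┃                 
                            ┃                 
                            ┃                 
                            ┃                 


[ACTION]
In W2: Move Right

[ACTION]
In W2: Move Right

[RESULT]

                            ┃█      █         
                            ┃█    □ █         
                            ┃█   @█ █         
                            ┃█ █ ◎□ █         
                            ┃█  ◎   █         
                            ┃████████         
                            ┃Moves: 1  0/2    
                            ┃                 
                            ┃                 
                            ┃                 
                            ┃                 
                            ┃                 
                            ┃                 
                            ┃                 


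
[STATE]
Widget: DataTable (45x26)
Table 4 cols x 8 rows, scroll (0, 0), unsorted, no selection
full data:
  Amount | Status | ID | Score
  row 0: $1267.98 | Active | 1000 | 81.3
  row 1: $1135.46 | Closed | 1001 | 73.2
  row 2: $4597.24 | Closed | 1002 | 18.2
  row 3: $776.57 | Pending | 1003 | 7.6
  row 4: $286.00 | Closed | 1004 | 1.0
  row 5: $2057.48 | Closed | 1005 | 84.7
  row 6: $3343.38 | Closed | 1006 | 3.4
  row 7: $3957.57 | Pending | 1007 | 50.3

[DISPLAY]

Amount  │Status │ID  │Score                  
────────┼───────┼────┼─────                  
$1267.98│Active │1000│81.3                   
$1135.46│Closed │1001│73.2                   
$4597.24│Closed │1002│18.2                   
$776.57 │Pending│1003│7.6                    
$286.00 │Closed │1004│1.0                    
$2057.48│Closed │1005│84.7                   
$3343.38│Closed │1006│3.4                    
$3957.57│Pending│1007│50.3                   
                                             
                                             
                                             
                                             
                                             
                                             
                                             
                                             
                                             
                                             
                                             
                                             
                                             
                                             
                                             
                                             


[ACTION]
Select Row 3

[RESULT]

Amount  │Status │ID  │Score                  
────────┼───────┼────┼─────                  
$1267.98│Active │1000│81.3                   
$1135.46│Closed │1001│73.2                   
$4597.24│Closed │1002│18.2                   
>776.57 │Pending│1003│7.6                    
$286.00 │Closed │1004│1.0                    
$2057.48│Closed │1005│84.7                   
$3343.38│Closed │1006│3.4                    
$3957.57│Pending│1007│50.3                   
                                             
                                             
                                             
                                             
                                             
                                             
                                             
                                             
                                             
                                             
                                             
                                             
                                             
                                             
                                             
                                             


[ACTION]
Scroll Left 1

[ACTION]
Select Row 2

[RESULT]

Amount  │Status │ID  │Score                  
────────┼───────┼────┼─────                  
$1267.98│Active │1000│81.3                   
$1135.46│Closed │1001│73.2                   
>4597.24│Closed │1002│18.2                   
$776.57 │Pending│1003│7.6                    
$286.00 │Closed │1004│1.0                    
$2057.48│Closed │1005│84.7                   
$3343.38│Closed │1006│3.4                    
$3957.57│Pending│1007│50.3                   
                                             
                                             
                                             
                                             
                                             
                                             
                                             
                                             
                                             
                                             
                                             
                                             
                                             
                                             
                                             
                                             


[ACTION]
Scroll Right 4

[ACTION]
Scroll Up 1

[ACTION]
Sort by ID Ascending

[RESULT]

Amount  │Status │ID ▲│Score                  
────────┼───────┼────┼─────                  
$1267.98│Active │1000│81.3                   
$1135.46│Closed │1001│73.2                   
>4597.24│Closed │1002│18.2                   
$776.57 │Pending│1003│7.6                    
$286.00 │Closed │1004│1.0                    
$2057.48│Closed │1005│84.7                   
$3343.38│Closed │1006│3.4                    
$3957.57│Pending│1007│50.3                   
                                             
                                             
                                             
                                             
                                             
                                             
                                             
                                             
                                             
                                             
                                             
                                             
                                             
                                             
                                             
                                             


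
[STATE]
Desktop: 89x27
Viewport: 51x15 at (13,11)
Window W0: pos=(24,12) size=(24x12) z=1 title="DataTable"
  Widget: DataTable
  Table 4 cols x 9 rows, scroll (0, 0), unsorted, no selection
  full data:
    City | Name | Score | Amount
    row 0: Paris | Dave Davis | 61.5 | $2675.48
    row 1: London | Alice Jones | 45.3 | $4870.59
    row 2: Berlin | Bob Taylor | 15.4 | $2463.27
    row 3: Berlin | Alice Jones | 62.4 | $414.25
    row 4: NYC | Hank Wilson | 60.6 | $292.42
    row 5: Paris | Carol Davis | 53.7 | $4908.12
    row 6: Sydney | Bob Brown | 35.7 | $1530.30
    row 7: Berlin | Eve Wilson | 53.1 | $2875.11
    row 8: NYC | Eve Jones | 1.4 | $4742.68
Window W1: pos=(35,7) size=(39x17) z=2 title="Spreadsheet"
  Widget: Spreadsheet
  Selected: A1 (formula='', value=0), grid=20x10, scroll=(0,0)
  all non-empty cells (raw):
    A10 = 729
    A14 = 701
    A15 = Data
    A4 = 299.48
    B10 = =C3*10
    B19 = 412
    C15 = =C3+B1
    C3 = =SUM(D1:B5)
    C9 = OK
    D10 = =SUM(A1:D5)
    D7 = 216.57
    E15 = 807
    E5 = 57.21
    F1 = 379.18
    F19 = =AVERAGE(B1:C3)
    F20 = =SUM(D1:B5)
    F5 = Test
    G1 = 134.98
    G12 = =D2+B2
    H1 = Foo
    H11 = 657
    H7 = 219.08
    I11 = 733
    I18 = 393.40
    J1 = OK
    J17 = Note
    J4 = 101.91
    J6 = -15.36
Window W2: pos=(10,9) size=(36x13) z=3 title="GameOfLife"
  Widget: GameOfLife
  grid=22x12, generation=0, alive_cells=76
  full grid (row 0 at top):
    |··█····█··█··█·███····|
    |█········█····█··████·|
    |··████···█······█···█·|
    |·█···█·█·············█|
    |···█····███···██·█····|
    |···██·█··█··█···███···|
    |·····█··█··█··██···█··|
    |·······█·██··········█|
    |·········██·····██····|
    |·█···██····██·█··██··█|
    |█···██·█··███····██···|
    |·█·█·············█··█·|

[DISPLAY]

────────────────────────────────┨     B       C    
n: 0                            ┃------------------
████···█······█···█·            ┃0]       0       0
···█·█·············█            ┃ 0       0       0
·█····███···██·█····            ┃ 0       0#CIRC!  
·██·█··█··█···███···            ┃48       0       0
···█··█··█··██···█··            ┃ 0       0       0
·····█·██··········█            ┃ 0       0       0
·······██·····██····            ┃ 0       0       0
···██····██·█··██··█            ┃ 0       0       0
━━━━━━━━━━━━━━━━━━━━━━━━━━━━━━━━┛ 0       0OK      
           ┃Paris │Car┃ 10      729#CIRC!         0
           ┗━━━━━━━━━━┗━━━━━━━━━━━━━━━━━━━━━━━━━━━━
                                                   
                                                   


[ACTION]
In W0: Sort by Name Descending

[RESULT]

────────────────────────────────┨     B       C    
n: 0                            ┃------------------
████···█······█···█·            ┃0]       0       0
···█·█·············█            ┃ 0       0       0
·█····███···██·█····            ┃ 0       0#CIRC!  
·██·█··█··█···███···            ┃48       0       0
···█··█··█··██···█··            ┃ 0       0       0
·····█·██··········█            ┃ 0       0       0
·······██·····██····            ┃ 0       0       0
···██····██·█··██··█            ┃ 0       0       0
━━━━━━━━━━━━━━━━━━━━━━━━━━━━━━━━┛ 0       0OK      
           ┃Berlin│Bob┃ 10      729#CIRC!         0
           ┗━━━━━━━━━━┗━━━━━━━━━━━━━━━━━━━━━━━━━━━━
                                                   
                                                   


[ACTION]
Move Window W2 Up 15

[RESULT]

···██····██·█··██··█            ┃     B       C    
━━━━━━━━━━━━━━━━━━━━━━━━━━━━━━━━┛------------------
           ┃ DataTable┃  1      [0]       0       0
           ┠──────────┃  2        0       0       0
           ┃City  │Nam┃  3        0       0#CIRC!  
           ┃──────┼───┃  4   299.48       0       0
           ┃NYC   │Han┃  5        0       0       0
           ┃Berlin│Eve┃  6        0       0       0
           ┃NYC   │Eve┃  7        0       0       0
           ┃Paris │Dav┃  8        0       0       0
           ┃Paris │Car┃  9        0       0OK      
           ┃Berlin│Bob┃ 10      729#CIRC!         0
           ┗━━━━━━━━━━┗━━━━━━━━━━━━━━━━━━━━━━━━━━━━
                                                   
                                                   


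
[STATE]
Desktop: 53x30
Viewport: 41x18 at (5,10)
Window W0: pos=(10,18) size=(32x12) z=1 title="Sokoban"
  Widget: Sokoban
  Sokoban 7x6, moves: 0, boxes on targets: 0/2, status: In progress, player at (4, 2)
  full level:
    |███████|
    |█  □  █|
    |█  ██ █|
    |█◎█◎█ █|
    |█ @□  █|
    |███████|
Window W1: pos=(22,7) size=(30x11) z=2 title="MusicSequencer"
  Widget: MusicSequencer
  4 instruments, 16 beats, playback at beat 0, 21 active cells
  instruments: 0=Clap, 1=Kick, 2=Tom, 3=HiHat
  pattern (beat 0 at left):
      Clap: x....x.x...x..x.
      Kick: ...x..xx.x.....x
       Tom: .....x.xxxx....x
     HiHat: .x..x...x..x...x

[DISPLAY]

                 ┃      ▼123456789012345 
                 ┃  Clap█····█·█···█··█· 
                 ┃  Kick···█··██·█·····█ 
                 ┃   Tom·····█·████····█ 
                 ┃ HiHat·█··█···█··█···█ 
                 ┃                       
                 ┃                       
                 ┗━━━━━━━━━━━━━━━━━━━━━━━
     ┏━━━━━━━━━━━━━━━━━━━━━━━━━━━━━━┓    
     ┃ Sokoban                      ┃    
     ┠──────────────────────────────┨    
     ┃███████                       ┃    
     ┃█  □  █                       ┃    
     ┃█  ██ █                       ┃    
     ┃█◎█◎█ █                       ┃    
     ┃█ @□  █                       ┃    
     ┃███████                       ┃    
     ┃Moves: 0  0/2                 ┃    


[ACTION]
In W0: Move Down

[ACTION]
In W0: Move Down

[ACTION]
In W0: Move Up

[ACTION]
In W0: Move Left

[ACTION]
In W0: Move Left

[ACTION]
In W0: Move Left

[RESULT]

                 ┃      ▼123456789012345 
                 ┃  Clap█····█·█···█··█· 
                 ┃  Kick···█··██·█·····█ 
                 ┃   Tom·····█·████····█ 
                 ┃ HiHat·█··█···█··█···█ 
                 ┃                       
                 ┃                       
                 ┗━━━━━━━━━━━━━━━━━━━━━━━
     ┏━━━━━━━━━━━━━━━━━━━━━━━━━━━━━━┓    
     ┃ Sokoban                      ┃    
     ┠──────────────────────────────┨    
     ┃███████                       ┃    
     ┃█  □  █                       ┃    
     ┃█  ██ █                       ┃    
     ┃█◎█◎█ █                       ┃    
     ┃█@ □  █                       ┃    
     ┃███████                       ┃    
     ┃Moves: 1  0/2                 ┃    


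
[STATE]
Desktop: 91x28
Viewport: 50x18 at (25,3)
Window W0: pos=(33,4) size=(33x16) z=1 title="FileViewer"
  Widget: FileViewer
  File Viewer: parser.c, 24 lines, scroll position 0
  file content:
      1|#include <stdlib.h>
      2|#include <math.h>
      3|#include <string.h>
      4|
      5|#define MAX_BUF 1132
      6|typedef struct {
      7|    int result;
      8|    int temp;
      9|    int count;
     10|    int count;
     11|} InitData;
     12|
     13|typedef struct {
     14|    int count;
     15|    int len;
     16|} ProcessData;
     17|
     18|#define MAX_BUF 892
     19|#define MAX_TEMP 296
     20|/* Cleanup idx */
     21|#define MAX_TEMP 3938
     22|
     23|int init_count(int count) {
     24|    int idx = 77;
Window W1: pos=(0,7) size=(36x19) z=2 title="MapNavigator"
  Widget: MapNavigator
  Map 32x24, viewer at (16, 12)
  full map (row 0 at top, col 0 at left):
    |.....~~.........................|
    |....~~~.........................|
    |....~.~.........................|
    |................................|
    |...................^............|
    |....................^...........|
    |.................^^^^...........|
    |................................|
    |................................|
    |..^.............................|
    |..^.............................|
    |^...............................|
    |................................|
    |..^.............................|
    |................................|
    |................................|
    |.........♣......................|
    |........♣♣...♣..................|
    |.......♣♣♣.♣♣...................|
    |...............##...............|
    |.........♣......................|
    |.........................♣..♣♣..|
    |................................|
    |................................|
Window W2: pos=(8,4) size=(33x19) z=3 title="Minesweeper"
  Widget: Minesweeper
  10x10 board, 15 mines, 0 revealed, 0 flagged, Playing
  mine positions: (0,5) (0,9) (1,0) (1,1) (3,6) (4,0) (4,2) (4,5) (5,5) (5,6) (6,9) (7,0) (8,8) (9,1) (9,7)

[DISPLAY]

                                                  
━━━━━━━━━━━━━━━┓━━━━━━━━━━━━━━━━━━━━━━━━┓         
               ┃ewer                    ┃         
───────────────┨────────────────────────┨         
               ┃e <stdlib.h>           ▲┃         
               ┃e <math.h>             █┃         
               ┃e <string.h>           ░┃         
               ┃                       ░┃         
               ┃ MAX_BUF 1132          ░┃         
               ┃ struct {              ░┃         
               ┃ result;               ░┃         
               ┃ temp;                 ░┃         
               ┃ count;                ░┃         
               ┃ count;                ░┃         
               ┃ata;                   ░┃         
               ┃                       ▼┃         
               ┃━━━━━━━━━━━━━━━━━━━━━━━━┛         
               ┃                                  


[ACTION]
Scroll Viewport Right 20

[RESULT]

                                                  
━━━━━━━━━━━━━━━━━━━━━━━━┓                         
ewer                    ┃                         
────────────────────────┨                         
e <stdlib.h>           ▲┃                         
e <math.h>             █┃                         
e <string.h>           ░┃                         
                       ░┃                         
 MAX_BUF 1132          ░┃                         
 struct {              ░┃                         
 result;               ░┃                         
 temp;                 ░┃                         
 count;                ░┃                         
 count;                ░┃                         
ata;                   ░┃                         
                       ▼┃                         
━━━━━━━━━━━━━━━━━━━━━━━━┛                         
                                                  


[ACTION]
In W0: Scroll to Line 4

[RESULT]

                                                  
━━━━━━━━━━━━━━━━━━━━━━━━┓                         
ewer                    ┃                         
────────────────────────┨                         
                       ▲┃                         
 MAX_BUF 1132          ░┃                         
 struct {              ░┃                         
 result;               █┃                         
 temp;                 ░┃                         
 count;                ░┃                         
 count;                ░┃                         
ata;                   ░┃                         
                       ░┃                         
 struct {              ░┃                         
 count;                ░┃                         
 len;                  ▼┃                         
━━━━━━━━━━━━━━━━━━━━━━━━┛                         
                                                  


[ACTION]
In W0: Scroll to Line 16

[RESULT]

                                                  
━━━━━━━━━━━━━━━━━━━━━━━━┓                         
ewer                    ┃                         
────────────────────────┨                         
 struct {              ▲┃                         
 count;                ░┃                         
 len;                  ░┃                         
ssData;                ░┃                         
                       ░┃                         
 MAX_BUF 892           ░┃                         
 MAX_TEMP 296          ░┃                         
nup idx */             ░┃                         
 MAX_TEMP 3938         ░┃                         
                       ░┃                         
t_count(int count) {   █┃                         
 idx = 77;             ▼┃                         
━━━━━━━━━━━━━━━━━━━━━━━━┛                         
                                                  


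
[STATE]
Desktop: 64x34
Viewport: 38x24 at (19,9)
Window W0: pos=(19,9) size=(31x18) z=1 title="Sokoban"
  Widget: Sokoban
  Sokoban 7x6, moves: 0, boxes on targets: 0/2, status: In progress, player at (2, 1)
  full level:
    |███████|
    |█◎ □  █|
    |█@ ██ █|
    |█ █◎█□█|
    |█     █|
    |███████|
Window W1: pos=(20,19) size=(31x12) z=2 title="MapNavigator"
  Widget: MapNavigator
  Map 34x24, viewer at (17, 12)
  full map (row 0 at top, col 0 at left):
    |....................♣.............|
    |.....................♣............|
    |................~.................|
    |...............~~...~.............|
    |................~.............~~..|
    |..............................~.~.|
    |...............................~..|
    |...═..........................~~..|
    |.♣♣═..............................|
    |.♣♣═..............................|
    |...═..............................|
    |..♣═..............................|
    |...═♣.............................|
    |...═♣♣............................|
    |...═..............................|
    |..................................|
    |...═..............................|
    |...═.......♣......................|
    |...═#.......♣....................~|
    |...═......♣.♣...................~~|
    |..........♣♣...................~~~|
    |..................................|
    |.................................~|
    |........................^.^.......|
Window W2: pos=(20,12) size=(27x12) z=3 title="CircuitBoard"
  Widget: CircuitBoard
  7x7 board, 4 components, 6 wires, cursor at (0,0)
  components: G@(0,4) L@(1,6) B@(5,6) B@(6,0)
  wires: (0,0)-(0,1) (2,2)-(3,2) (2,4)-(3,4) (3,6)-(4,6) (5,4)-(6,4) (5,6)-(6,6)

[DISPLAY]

┏━━━━━━━━━━━━━━━━━━━━━━━━━━━━━┓       
┃ Sokoban                     ┃       
┠─────────────────────────────┨       
┃┏━━━━━━━━━━━━━━━━━━━━━━━━━┓  ┃       
┃┃ CircuitBoard            ┃  ┃       
┃┠─────────────────────────┨  ┃       
┃┃   0 1 2 3 4 5 6         ┃  ┃       
┃┃0  [.]─ ·           G    ┃  ┃       
┃┃                         ┃  ┃       
┃┃1                        ┃  ┃       
┃┃                         ┃━━━┓      
┃┃2           ·       ·    ┃   ┃      
┃┃            │       │    ┃───┨      
┃┃3           ·       ·    ┃...┃      
┃┗━━━━━━━━━━━━━━━━━━━━━━━━━┛...┃      
┃┃═............................┃      
┃┃═............................┃      
┗┃═♣............@..............┃      
 ┃═♣♣..........................┃      
 ┃═............................┃      
 ┃.............................┃      
 ┗━━━━━━━━━━━━━━━━━━━━━━━━━━━━━┛      
                                      
                                      


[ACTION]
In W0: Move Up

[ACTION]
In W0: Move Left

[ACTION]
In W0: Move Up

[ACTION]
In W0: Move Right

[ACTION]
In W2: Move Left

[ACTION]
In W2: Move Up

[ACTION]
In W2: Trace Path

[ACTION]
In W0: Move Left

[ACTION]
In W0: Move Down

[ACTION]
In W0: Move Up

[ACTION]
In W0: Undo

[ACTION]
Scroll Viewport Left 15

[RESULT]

               ┏━━━━━━━━━━━━━━━━━━━━━━
               ┃ Sokoban              
               ┠──────────────────────
               ┃┏━━━━━━━━━━━━━━━━━━━━━
               ┃┃ CircuitBoard        
               ┃┠─────────────────────
               ┃┃   0 1 2 3 4 5 6     
               ┃┃0  [.]─ ·           G
               ┃┃                     
               ┃┃1                    
               ┃┃                     
               ┃┃2           ·       ·
               ┃┃            │       │
               ┃┃3           ·       ·
               ┃┗━━━━━━━━━━━━━━━━━━━━━
               ┃┃═....................
               ┃┃═....................
               ┗┃═♣............@......
                ┃═♣♣..................
                ┃═....................
                ┃.....................
                ┗━━━━━━━━━━━━━━━━━━━━━
                                      
                                      


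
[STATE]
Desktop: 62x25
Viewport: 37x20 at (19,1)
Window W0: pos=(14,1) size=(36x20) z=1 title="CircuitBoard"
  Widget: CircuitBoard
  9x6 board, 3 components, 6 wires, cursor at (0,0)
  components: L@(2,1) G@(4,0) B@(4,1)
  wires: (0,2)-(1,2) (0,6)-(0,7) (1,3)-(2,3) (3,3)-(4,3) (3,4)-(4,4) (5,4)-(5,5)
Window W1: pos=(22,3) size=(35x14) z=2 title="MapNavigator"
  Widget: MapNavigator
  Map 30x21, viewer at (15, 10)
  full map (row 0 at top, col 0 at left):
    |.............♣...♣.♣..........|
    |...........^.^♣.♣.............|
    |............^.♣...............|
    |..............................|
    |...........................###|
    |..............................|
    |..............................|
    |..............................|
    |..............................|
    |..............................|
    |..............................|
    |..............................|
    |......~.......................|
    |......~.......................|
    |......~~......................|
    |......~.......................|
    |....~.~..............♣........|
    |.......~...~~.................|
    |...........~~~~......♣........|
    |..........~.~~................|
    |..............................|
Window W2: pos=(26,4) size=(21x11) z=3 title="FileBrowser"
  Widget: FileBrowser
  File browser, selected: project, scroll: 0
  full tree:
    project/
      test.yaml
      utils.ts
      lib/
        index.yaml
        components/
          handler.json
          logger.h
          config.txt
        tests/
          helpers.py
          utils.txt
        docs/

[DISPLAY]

━━━━━━━━━━━━━━━━━━━━━━━━━━━━━━┓      
cuitBoard                     ┃      
───┏━━━━━━━━━━━━━━━━━━━━━━━━━━━━━━━━━
 1 ┃ Ma┏━━━━━━━━━━━━━━━━━━━┓         
.] ┠───┃ FileBrowser       ┃─────────
   ┃ ..┠───────────────────┨.......  
   ┃ ..┃> [-] project/     ┃.......  
   ┃ ..┃    test.yaml      ┃.......  
   ┃ ..┃    utils.ts       ┃.......  
   ┃ ..┃    [+] lib/       ┃.......  
   ┃ ..┃                   ┃.......  
   ┃ ..┃                   ┃.......  
G  ┃ ..┃                   ┃.......  
   ┃ ..┗━━━━━━━━━━━━━━━━━━━┛.......  
   ┃ ......~~......................  
or:┗━━━━━━━━━━━━━━━━━━━━━━━━━━━━━━━━━
                              ┃      
                              ┃      
                              ┃      
━━━━━━━━━━━━━━━━━━━━━━━━━━━━━━┛      


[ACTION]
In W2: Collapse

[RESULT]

━━━━━━━━━━━━━━━━━━━━━━━━━━━━━━┓      
cuitBoard                     ┃      
───┏━━━━━━━━━━━━━━━━━━━━━━━━━━━━━━━━━
 1 ┃ Ma┏━━━━━━━━━━━━━━━━━━━┓         
.] ┠───┃ FileBrowser       ┃─────────
   ┃ ..┠───────────────────┨.......  
   ┃ ..┃> [+] project/     ┃.......  
   ┃ ..┃                   ┃.......  
   ┃ ..┃                   ┃.......  
   ┃ ..┃                   ┃.......  
   ┃ ..┃                   ┃.......  
   ┃ ..┃                   ┃.......  
G  ┃ ..┃                   ┃.......  
   ┃ ..┗━━━━━━━━━━━━━━━━━━━┛.......  
   ┃ ......~~......................  
or:┗━━━━━━━━━━━━━━━━━━━━━━━━━━━━━━━━━
                              ┃      
                              ┃      
                              ┃      
━━━━━━━━━━━━━━━━━━━━━━━━━━━━━━┛      


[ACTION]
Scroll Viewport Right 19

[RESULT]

━━━━━━━━━━━━━━━━━━━━━━━━┓            
ard                     ┃            
━━━━━━━━━━━━━━━━━━━━━━━━━━━━━━━┓     
a┏━━━━━━━━━━━━━━━━━━━┓         ┃     
─┃ FileBrowser       ┃─────────┨     
.┠───────────────────┨.......  ┃     
.┃> [+] project/     ┃.......  ┃     
.┃                   ┃.......  ┃     
.┃                   ┃.......  ┃     
.┃                   ┃.......  ┃     
.┃                   ┃.......  ┃     
.┃                   ┃.......  ┃     
.┃                   ┃.......  ┃     
.┗━━━━━━━━━━━━━━━━━━━┛.......  ┃     
.....~~......................  ┃     
━━━━━━━━━━━━━━━━━━━━━━━━━━━━━━━┛     
                        ┃            
                        ┃            
                        ┃            
━━━━━━━━━━━━━━━━━━━━━━━━┛            
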